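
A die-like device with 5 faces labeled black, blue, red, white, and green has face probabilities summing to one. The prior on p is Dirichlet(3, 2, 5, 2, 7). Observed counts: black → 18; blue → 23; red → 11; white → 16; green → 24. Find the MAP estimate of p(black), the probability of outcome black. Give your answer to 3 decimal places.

MAP estimate of p(black) = 0.189

The posterior is Dirichlet(αᵢ + nᵢ) = Dirichlet(21, 25, 16, 18, 31).
For a Dirichlet(a₁,…,a_K) with all aᵢ > 1, the mode has j-th component (aⱼ − 1)/(Σaᵢ − K).
Here Σaᵢ = 111 and K = 5, so p(black) = (21 − 1)/(111 − 5) = 20/106 ≈ 0.189.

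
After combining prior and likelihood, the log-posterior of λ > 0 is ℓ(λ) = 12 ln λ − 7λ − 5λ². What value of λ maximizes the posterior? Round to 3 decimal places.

ℓ'(λ) = 12/λ − 7 − 10λ. Setting this to zero and multiplying by λ: 10λ² + 7λ − 12 = 0.
λ = (−7 + √(7² + 4·10·12)) / (2·10) = (−7 + √529) / 20 = (−7 + 23)/20 = 4/5.
ℓ''(λ) = −12/λ² − 10 < 0, confirming a maximum.

λ̂_MAP = 0.800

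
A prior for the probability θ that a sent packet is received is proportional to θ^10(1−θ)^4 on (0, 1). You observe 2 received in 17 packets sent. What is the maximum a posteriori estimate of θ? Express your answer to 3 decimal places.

The prior density ∝ θ^10(1−θ)^4 is the kernel of Beta(11, 5).
Data: 2 successes in 17 trials. The binomial likelihood contributes θ^2(1−θ)^15, so the posterior is Beta(11+2, 5+15) = Beta(13, 20).
For Beta(a, b) with a, b > 1 the mode is (a−1)/(a+b−2) = 12/31 ≈ 0.387.

θ̂_MAP = 0.387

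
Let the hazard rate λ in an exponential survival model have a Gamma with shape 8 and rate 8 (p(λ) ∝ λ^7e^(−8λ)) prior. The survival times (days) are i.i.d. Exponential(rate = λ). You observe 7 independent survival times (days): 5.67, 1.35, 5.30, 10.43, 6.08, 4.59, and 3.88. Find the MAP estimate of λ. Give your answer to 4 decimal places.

λ̂_MAP = 0.3091

The Exponential(rate=λ) likelihood is ∝ λ^n e^(−λΣtᵢ). Here n = 7 and Σtᵢ = 5.67 + 1.35 + 5.30 + 10.43 + 6.08 + 4.59 + 3.88 = 37.30.
Posterior ∝ λ^7e^(−8λ) · λ^7e^(−37.30λ) = λ^14e^(−45.30λ), i.e. Gamma(15, 45.30).
Mode = (a−1)/b = 14/45.30 ≈ 0.3091.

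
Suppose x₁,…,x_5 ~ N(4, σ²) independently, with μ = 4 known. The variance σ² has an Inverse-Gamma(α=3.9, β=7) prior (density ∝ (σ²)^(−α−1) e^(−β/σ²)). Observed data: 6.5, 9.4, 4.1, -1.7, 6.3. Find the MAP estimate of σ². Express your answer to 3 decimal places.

Sum of squared deviations about the known mean: SS = (6.5−4)² + (9.4−4)² + (4.1−4)² + (-1.7−4)² + (6.3−4)² = 73.2.
The Normal likelihood contributes (σ²)^(−n/2) exp(−SS/(2σ²)), so the posterior is Inverse-Gamma(α + n/2, β + SS/2) = Inverse-Gamma(6.4, 43.6).
The mode of Inverse-Gamma(a, b) is b/(a+1) = 43.6/7.4 ≈ 5.892.

σ̂²_MAP = 5.892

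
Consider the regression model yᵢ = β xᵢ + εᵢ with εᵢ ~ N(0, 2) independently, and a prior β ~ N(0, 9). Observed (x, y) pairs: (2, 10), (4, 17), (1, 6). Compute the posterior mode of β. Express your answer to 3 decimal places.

β̂_MAP = 4.429

log p(β | y) = −Σ(yᵢ − βxᵢ)²/(2·2) − β²/(2·9) + const.
Setting the derivative to zero: Σxᵢ(yᵢ − βxᵢ)/2 − β/9 = 0, so β = Σxᵢyᵢ / (Σxᵢ² + σ²/τ²).
Σxᵢyᵢ = 2·10 + 4·17 + 1·6 = 94; Σxᵢ² = 21; σ²/τ² = 2/9.
β̂_MAP = 94 / (21 + 2/9) = 94/(191/9) = 846/191 ≈ 4.429.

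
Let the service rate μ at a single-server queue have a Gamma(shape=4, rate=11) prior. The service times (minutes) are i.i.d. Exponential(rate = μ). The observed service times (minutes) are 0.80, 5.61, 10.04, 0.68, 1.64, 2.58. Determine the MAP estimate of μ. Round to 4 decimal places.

The Exponential(rate=μ) likelihood is ∝ μ^n e^(−μΣtᵢ). Here n = 6 and Σtᵢ = 0.80 + 5.61 + 10.04 + 0.68 + 1.64 + 2.58 = 21.35.
Posterior ∝ μ^3e^(−11μ) · μ^6e^(−21.35μ) = μ^9e^(−32.35μ), i.e. Gamma(10, 32.35).
Mode = (a−1)/b = 9/32.35 ≈ 0.2782.

μ̂_MAP = 0.2782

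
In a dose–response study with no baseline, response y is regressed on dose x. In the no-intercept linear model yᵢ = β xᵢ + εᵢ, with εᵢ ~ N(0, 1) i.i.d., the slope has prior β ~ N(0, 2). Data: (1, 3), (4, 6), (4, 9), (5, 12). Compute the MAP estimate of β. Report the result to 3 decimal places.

log p(β | y) = −Σ(yᵢ − βxᵢ)²/(2·1) − β²/(2·2) + const.
Setting the derivative to zero: Σxᵢ(yᵢ − βxᵢ)/1 − β/2 = 0, so β = Σxᵢyᵢ / (Σxᵢ² + σ²/τ²).
Σxᵢyᵢ = 1·3 + 4·6 + 4·9 + 5·12 = 123; Σxᵢ² = 58; σ²/τ² = 0.5.
β̂_MAP = 123 / (58 + 0.5) = 123/58.5 ≈ 2.103.

β̂_MAP = 2.103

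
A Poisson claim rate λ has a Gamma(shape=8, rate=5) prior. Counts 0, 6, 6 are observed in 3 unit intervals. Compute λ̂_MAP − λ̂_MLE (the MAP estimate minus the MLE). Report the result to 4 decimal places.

Σxᵢ = 12. Posterior is Gamma(20, 8); MAP = (20−1)/8 = 19/8 ≈ 2.37500.
MLE = x̄ = 12/3 ≈ 4.00000.
Difference = 19/8 − 12/3 = -13/8 ≈ -1.6250.

MAP − MLE = -1.6250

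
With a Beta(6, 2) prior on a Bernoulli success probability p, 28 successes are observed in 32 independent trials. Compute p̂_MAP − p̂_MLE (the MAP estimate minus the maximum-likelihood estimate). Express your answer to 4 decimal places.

MAP − MLE = -0.0066

Posterior is Beta(34, 6); MAP = (34−1)/(40−2) = 33/38 ≈ 0.86842.
MLE ignores the prior: p̂_MLE = k/n = 28/32 ≈ 0.87500.
Difference = 33/38 − 28/32 = -1/152 ≈ -0.0066.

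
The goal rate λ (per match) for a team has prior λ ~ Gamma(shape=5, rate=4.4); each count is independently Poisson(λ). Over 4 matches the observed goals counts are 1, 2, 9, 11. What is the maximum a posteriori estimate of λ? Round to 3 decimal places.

λ̂_MAP = 3.214

Σxᵢ = 1+2+9+11 = 23, with n = 4.
Posterior ∝ λ^4e^(−4.4λ) · λ^23e^(−4λ) = λ^27e^(−8.4λ), i.e. Gamma(shape=28, rate=8.4).
The mode of a Gamma(a, b) with a ≥ 1 (shape–rate) is (a−1)/b = 27/8.4 ≈ 3.214.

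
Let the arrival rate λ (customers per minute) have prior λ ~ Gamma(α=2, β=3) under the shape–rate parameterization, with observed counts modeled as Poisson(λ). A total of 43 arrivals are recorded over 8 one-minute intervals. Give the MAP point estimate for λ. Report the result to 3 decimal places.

Σxᵢ = 43, n = 8.
Posterior ∝ λe^(−3λ) · λ^43e^(−8λ) = λ^44e^(−11λ), i.e. Gamma(shape=45, rate=11).
The mode of a Gamma(a, b) with a ≥ 1 (shape–rate) is (a−1)/b = 44/11 ≈ 4.000.

λ̂_MAP = 4.000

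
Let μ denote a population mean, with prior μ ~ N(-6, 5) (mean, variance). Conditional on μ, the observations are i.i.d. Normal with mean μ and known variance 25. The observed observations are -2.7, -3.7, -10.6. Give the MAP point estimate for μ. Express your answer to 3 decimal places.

n = 3; x̄ = ((-2.7) + (-3.7) + (-10.6))/3 = -17/3 = -17/3 ≈ -5.6667.
For a Normal prior and Normal likelihood with known variance, the posterior is Normal; its mode equals its mean, the precision-weighted average.
Prior precision 1/σ₀² = 1/5 = 0.2; data precision n/σ² = 3/25 = 0.12.
μ̂ = (0.2·(-6) + 0.12·(-17/3)) / (0.2 + 0.12) = (-1.88)/0.32 = -5.875.

μ̂_MAP = -5.875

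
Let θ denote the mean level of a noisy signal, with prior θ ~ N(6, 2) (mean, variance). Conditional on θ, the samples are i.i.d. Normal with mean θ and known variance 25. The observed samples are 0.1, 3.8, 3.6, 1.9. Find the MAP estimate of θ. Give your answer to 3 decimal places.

n = 4; x̄ = (0.1 + 3.8 + 3.6 + 1.9)/4 = 9.4/4 = 2.35.
For a Normal prior and Normal likelihood with known variance, the posterior is Normal; its mode equals its mean, the precision-weighted average.
Prior precision 1/σ₀² = 1/2 = 0.5; data precision n/σ² = 4/25 = 0.16.
θ̂ = (0.5·6 + 0.16·2.35) / (0.5 + 0.16) = 3.376/0.66 = 844/165 ≈ 5.115.

θ̂_MAP = 5.115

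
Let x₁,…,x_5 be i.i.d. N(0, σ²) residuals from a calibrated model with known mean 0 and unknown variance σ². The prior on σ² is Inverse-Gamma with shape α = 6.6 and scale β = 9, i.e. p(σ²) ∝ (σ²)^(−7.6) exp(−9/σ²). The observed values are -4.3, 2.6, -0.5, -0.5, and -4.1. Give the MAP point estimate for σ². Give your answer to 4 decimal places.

Sum of squared deviations about the known mean: SS = (-4.3−0)² + (2.6−0)² + (-0.5−0)² + (-0.5−0)² + (-4.1−0)² = 42.56.
The Normal likelihood contributes (σ²)^(−n/2) exp(−SS/(2σ²)), so the posterior is Inverse-Gamma(α + n/2, β + SS/2) = Inverse-Gamma(9.1, 30.28).
The mode of Inverse-Gamma(a, b) is b/(a+1) = 30.28/10.1 ≈ 2.9980.

σ̂²_MAP = 2.9980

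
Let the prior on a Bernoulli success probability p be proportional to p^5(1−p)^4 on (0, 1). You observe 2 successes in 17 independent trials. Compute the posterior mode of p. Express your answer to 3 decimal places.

The prior density ∝ p^5(1−p)^4 is the kernel of Beta(6, 5).
Data: 2 successes in 17 trials. The binomial likelihood contributes p^2(1−p)^15, so the posterior is Beta(6+2, 5+15) = Beta(8, 20).
For Beta(a, b) with a, b > 1 the mode is (a−1)/(a+b−2) = 7/26 ≈ 0.269.

p̂_MAP = 0.269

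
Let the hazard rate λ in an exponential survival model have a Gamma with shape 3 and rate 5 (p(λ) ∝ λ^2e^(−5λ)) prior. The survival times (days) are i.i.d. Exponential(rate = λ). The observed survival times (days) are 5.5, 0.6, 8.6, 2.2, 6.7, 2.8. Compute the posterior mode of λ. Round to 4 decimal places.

The Exponential(rate=λ) likelihood is ∝ λ^n e^(−λΣtᵢ). Here n = 6 and Σtᵢ = 5.5 + 0.6 + 8.6 + 2.2 + 6.7 + 2.8 = 26.4.
Posterior ∝ λ^2e^(−5λ) · λ^6e^(−26.4λ) = λ^8e^(−31.4λ), i.e. Gamma(9, 31.4).
Mode = (a−1)/b = 8/31.4 ≈ 0.2548.

λ̂_MAP = 0.2548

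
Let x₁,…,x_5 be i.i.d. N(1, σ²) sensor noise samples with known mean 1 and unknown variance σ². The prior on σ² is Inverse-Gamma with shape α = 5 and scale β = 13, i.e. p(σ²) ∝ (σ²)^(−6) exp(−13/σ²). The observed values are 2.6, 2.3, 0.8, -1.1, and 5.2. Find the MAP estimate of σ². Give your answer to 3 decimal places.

Sum of squared deviations about the known mean: SS = (2.6−1)² + (2.3−1)² + (0.8−1)² + (-1.1−1)² + (5.2−1)² = 26.34.
The Normal likelihood contributes (σ²)^(−n/2) exp(−SS/(2σ²)), so the posterior is Inverse-Gamma(α + n/2, β + SS/2) = Inverse-Gamma(7.5, 26.17).
The mode of Inverse-Gamma(a, b) is b/(a+1) = 26.17/8.5 ≈ 3.079.

σ̂²_MAP = 3.079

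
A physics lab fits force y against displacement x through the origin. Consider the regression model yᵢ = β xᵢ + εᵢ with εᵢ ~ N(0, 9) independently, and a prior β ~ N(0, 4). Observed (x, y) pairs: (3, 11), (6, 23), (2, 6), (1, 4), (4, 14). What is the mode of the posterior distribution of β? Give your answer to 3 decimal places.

log p(β | y) = −Σ(yᵢ − βxᵢ)²/(2·9) − β²/(2·4) + const.
Setting the derivative to zero: Σxᵢ(yᵢ − βxᵢ)/9 − β/4 = 0, so β = Σxᵢyᵢ / (Σxᵢ² + σ²/τ²).
Σxᵢyᵢ = 3·11 + 6·23 + 2·6 + 1·4 + 4·14 = 243; Σxᵢ² = 66; σ²/τ² = 2.25.
β̂_MAP = 243 / (66 + 2.25) = 243/68.25 ≈ 3.560.

β̂_MAP = 3.560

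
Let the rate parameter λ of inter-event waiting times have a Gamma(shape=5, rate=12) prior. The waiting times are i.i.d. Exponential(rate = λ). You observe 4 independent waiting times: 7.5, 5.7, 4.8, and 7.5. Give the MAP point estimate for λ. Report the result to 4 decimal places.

λ̂_MAP = 0.2133

The Exponential(rate=λ) likelihood is ∝ λ^n e^(−λΣtᵢ). Here n = 4 and Σtᵢ = 7.5 + 5.7 + 4.8 + 7.5 = 25.5.
Posterior ∝ λ^4e^(−12λ) · λ^4e^(−25.5λ) = λ^8e^(−37.5λ), i.e. Gamma(9, 37.5).
Mode = (a−1)/b = 8/37.5 ≈ 0.2133.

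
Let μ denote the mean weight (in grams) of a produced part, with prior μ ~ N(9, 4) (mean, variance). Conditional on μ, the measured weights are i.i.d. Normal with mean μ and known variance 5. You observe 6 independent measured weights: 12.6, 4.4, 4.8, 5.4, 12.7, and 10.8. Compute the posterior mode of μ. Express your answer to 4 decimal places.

μ̂_MAP = 8.5448

n = 6; x̄ = (12.6 + 4.4 + 4.8 + 5.4 + 12.7 + 10.8)/6 = 50.7/6 = 8.45.
For a Normal prior and Normal likelihood with known variance, the posterior is Normal; its mode equals its mean, the precision-weighted average.
Prior precision 1/σ₀² = 1/4 = 0.25; data precision n/σ² = 6/5 = 1.2.
μ̂ = (0.25·9 + 1.2·8.45) / (0.25 + 1.2) = 12.39/1.45 = 1239/145 ≈ 8.5448.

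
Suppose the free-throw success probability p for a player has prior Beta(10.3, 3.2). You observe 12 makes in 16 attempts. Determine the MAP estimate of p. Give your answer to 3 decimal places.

Prior: Beta(10.3, 3.2).
Data: 12 successes in 16 trials. The binomial likelihood contributes p^12(1−p)^4, so the posterior is Beta(10.3+12, 3.2+4) = Beta(22.3, 7.2).
For Beta(a, b) with a, b > 1 the mode is (a−1)/(a+b−2) = 21.3/27.5 ≈ 0.775.

p̂_MAP = 0.775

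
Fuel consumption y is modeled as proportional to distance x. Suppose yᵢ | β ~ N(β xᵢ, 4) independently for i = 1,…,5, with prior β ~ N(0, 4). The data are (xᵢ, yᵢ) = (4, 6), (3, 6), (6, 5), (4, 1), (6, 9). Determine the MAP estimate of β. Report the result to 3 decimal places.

log p(β | y) = −Σ(yᵢ − βxᵢ)²/(2·4) − β²/(2·4) + const.
Setting the derivative to zero: Σxᵢ(yᵢ − βxᵢ)/4 − β/4 = 0, so β = Σxᵢyᵢ / (Σxᵢ² + σ²/τ²).
Σxᵢyᵢ = 4·6 + 3·6 + 6·5 + 4·1 + 6·9 = 130; Σxᵢ² = 113; σ²/τ² = 1.
β̂_MAP = 130 / (113 + 1) = 130/114 ≈ 1.140.

β̂_MAP = 1.140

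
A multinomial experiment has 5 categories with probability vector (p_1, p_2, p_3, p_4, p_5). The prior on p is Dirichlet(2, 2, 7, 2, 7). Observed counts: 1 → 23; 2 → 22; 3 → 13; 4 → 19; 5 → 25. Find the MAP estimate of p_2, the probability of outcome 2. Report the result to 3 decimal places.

MAP estimate: 0.197

The posterior is Dirichlet(αᵢ + nᵢ) = Dirichlet(25, 24, 20, 21, 32).
For a Dirichlet(a₁,…,a_K) with all aᵢ > 1, the mode has j-th component (aⱼ − 1)/(Σaᵢ − K).
Here Σaᵢ = 122 and K = 5, so p_2 = (24 − 1)/(122 − 5) = 23/117 ≈ 0.197.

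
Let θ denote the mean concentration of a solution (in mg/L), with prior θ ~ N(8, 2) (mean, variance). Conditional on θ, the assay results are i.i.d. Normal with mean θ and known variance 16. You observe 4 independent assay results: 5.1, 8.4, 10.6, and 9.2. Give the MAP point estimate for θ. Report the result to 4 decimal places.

θ̂_MAP = 8.1083

n = 4; x̄ = (5.1 + 8.4 + 10.6 + 9.2)/4 = 33.3/4 = 8.325.
For a Normal prior and Normal likelihood with known variance, the posterior is Normal; its mode equals its mean, the precision-weighted average.
Prior precision 1/σ₀² = 1/2 = 0.5; data precision n/σ² = 4/16 = 0.25.
θ̂ = (0.5·8 + 0.25·8.325) / (0.5 + 0.25) = 6.08125/0.75 = 973/120 ≈ 8.1083.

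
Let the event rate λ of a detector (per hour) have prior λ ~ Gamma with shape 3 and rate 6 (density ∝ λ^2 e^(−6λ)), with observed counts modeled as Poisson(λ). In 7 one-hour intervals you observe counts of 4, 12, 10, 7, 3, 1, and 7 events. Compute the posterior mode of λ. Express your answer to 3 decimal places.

λ̂_MAP = 3.538

Σxᵢ = 4+12+10+7+3+1+7 = 44, with n = 7.
Posterior ∝ λ^2e^(−6λ) · λ^44e^(−7λ) = λ^46e^(−13λ), i.e. Gamma(shape=47, rate=13).
The mode of a Gamma(a, b) with a ≥ 1 (shape–rate) is (a−1)/b = 46/13 ≈ 3.538.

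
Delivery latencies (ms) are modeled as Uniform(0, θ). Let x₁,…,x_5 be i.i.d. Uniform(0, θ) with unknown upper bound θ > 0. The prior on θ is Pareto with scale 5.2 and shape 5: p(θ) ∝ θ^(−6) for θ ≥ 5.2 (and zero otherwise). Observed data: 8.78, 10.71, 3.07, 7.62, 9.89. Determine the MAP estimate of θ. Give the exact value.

θ̂_MAP = 10.71

The Uniform(0, θ) likelihood is θ^(−n) for θ ≥ max(xᵢ), zero otherwise. Here max(xᵢ) = 10.71.
Posterior ∝ θ^(−6) · θ^(−5) = θ^(−11) on θ ≥ max(5.2, 10.71) = 10.71.
This density is strictly decreasing in θ, so the posterior mode lies at the lower boundary of the support.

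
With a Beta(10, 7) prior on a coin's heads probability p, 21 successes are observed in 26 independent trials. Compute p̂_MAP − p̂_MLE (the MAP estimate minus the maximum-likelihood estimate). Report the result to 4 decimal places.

MAP − MLE = -0.0760

Posterior is Beta(31, 12); MAP = (31−1)/(43−2) = 30/41 ≈ 0.73171.
MLE ignores the prior: p̂_MLE = k/n = 21/26 ≈ 0.80769.
Difference = 30/41 − 21/26 = -81/1066 ≈ -0.0760.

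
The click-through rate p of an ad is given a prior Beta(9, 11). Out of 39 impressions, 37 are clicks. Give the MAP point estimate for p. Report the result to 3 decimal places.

Prior: Beta(9, 11).
Data: 37 successes in 39 trials. The binomial likelihood contributes p^37(1−p)^2, so the posterior is Beta(9+37, 11+2) = Beta(46, 13).
For Beta(a, b) with a, b > 1 the mode is (a−1)/(a+b−2) = 45/57 ≈ 0.789.

p̂_MAP = 0.789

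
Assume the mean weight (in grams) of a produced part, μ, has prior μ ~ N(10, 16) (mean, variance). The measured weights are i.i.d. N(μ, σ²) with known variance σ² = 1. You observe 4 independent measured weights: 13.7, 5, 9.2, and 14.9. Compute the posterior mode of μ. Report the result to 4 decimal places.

μ̂_MAP = 10.6892

n = 4; x̄ = (13.7 + 5 + 9.2 + 14.9)/4 = 42.8/4 = 10.7.
For a Normal prior and Normal likelihood with known variance, the posterior is Normal; its mode equals its mean, the precision-weighted average.
Prior precision 1/σ₀² = 1/16 = 0.0625; data precision n/σ² = 4/1 = 4.
μ̂ = (0.0625·10 + 4·10.7) / (0.0625 + 4) = 43.425/4.0625 = 3474/325 ≈ 10.6892.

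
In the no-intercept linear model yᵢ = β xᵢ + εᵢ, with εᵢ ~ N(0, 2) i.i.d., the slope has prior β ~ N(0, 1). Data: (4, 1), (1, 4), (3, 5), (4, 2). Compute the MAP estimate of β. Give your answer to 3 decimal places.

log p(β | y) = −Σ(yᵢ − βxᵢ)²/(2·2) − β²/(2·1) + const.
Setting the derivative to zero: Σxᵢ(yᵢ − βxᵢ)/2 − β/1 = 0, so β = Σxᵢyᵢ / (Σxᵢ² + σ²/τ²).
Σxᵢyᵢ = 4·1 + 1·4 + 3·5 + 4·2 = 31; Σxᵢ² = 42; σ²/τ² = 2.
β̂_MAP = 31 / (42 + 2) = 31/44 ≈ 0.705.

β̂_MAP = 0.705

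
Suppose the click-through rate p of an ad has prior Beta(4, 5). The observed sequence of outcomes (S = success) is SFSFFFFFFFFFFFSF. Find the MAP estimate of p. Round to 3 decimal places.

Prior: Beta(4, 5).
Data: 3 successes in 16 trials (from the sequence). The binomial likelihood contributes p^3(1−p)^13, so the posterior is Beta(4+3, 5+13) = Beta(7, 18).
For Beta(a, b) with a, b > 1 the mode is (a−1)/(a+b−2) = 6/23 ≈ 0.261.

p̂_MAP = 0.261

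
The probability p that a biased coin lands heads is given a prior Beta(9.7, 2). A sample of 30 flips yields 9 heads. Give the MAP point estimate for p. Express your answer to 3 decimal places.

p̂_MAP = 0.446

Prior: Beta(9.7, 2).
Data: 9 successes in 30 trials. The binomial likelihood contributes p^9(1−p)^21, so the posterior is Beta(9.7+9, 2+21) = Beta(18.7, 23).
For Beta(a, b) with a, b > 1 the mode is (a−1)/(a+b−2) = 17.7/39.7 ≈ 0.446.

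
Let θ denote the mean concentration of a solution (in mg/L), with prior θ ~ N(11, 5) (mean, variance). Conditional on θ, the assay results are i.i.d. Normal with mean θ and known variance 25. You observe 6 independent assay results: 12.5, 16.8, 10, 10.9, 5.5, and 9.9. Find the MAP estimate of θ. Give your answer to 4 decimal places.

n = 6; x̄ = (12.5 + 16.8 + 10 + 10.9 + 5.5 + 9.9)/6 = 65.6/6 = 164/15 ≈ 10.9333.
For a Normal prior and Normal likelihood with known variance, the posterior is Normal; its mode equals its mean, the precision-weighted average.
Prior precision 1/σ₀² = 1/5 = 0.2; data precision n/σ² = 6/25 = 0.24.
θ̂ = (0.2·11 + 0.24·(164/15)) / (0.2 + 0.24) = 4.824/0.44 = 603/55 ≈ 10.9636.

θ̂_MAP = 10.9636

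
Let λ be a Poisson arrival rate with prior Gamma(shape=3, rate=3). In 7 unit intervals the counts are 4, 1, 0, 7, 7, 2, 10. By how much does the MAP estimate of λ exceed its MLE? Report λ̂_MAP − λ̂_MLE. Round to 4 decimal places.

Σxᵢ = 31. Posterior is Gamma(34, 10); MAP = (34−1)/10 = 33/10 ≈ 3.30000.
MLE = x̄ = 31/7 ≈ 4.42857.
Difference = 33/10 − 31/7 = -79/70 ≈ -1.1286.

MAP − MLE = -1.1286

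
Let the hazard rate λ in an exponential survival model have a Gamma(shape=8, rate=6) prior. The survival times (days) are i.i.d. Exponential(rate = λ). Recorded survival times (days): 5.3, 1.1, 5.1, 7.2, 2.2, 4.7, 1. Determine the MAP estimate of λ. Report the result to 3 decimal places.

λ̂_MAP = 0.429

The Exponential(rate=λ) likelihood is ∝ λ^n e^(−λΣtᵢ). Here n = 7 and Σtᵢ = 5.3 + 1.1 + 5.1 + 7.2 + 2.2 + 4.7 + 1 = 26.6.
Posterior ∝ λ^7e^(−6λ) · λ^7e^(−26.6λ) = λ^14e^(−32.6λ), i.e. Gamma(15, 32.6).
Mode = (a−1)/b = 14/32.6 ≈ 0.429.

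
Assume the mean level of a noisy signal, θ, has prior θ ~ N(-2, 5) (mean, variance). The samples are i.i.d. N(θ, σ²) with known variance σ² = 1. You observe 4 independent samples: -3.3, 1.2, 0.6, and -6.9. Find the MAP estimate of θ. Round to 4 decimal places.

n = 4; x̄ = ((-3.3) + 1.2 + 0.6 + (-6.9))/4 = -8.4/4 = -2.1.
For a Normal prior and Normal likelihood with known variance, the posterior is Normal; its mode equals its mean, the precision-weighted average.
Prior precision 1/σ₀² = 1/5 = 0.2; data precision n/σ² = 4/1 = 4.
θ̂ = (0.2·(-2) + 4·(-2.1)) / (0.2 + 4) = (-8.8)/4.2 = -44/21 ≈ -2.0952.

θ̂_MAP = -2.0952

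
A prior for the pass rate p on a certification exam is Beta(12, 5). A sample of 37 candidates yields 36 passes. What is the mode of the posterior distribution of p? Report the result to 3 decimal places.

Prior: Beta(12, 5).
Data: 36 successes in 37 trials. The binomial likelihood contributes p^36(1−p)^1, so the posterior is Beta(12+36, 5+1) = Beta(48, 6).
For Beta(a, b) with a, b > 1 the mode is (a−1)/(a+b−2) = 47/52 ≈ 0.904.

p̂_MAP = 0.904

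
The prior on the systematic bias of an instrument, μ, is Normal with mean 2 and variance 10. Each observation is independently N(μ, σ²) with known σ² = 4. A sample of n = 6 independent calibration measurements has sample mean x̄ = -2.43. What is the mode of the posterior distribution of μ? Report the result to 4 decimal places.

n = 6, x̄ = -2.43.
For a Normal prior and Normal likelihood with known variance, the posterior is Normal; its mode equals its mean, the precision-weighted average.
Prior precision 1/σ₀² = 1/10 = 0.1; data precision n/σ² = 6/4 = 1.5.
μ̂ = (0.1·2 + 1.5·(-2.43)) / (0.1 + 1.5) = (-3.445)/1.6 = -2.153125 ≈ -2.1531.

μ̂_MAP = -2.1531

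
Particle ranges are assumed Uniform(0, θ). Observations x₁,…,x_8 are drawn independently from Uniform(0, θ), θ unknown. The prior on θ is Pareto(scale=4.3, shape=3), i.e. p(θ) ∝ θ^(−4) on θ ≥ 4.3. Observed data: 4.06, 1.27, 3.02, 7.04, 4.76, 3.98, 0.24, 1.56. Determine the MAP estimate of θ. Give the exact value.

The Uniform(0, θ) likelihood is θ^(−n) for θ ≥ max(xᵢ), zero otherwise. Here max(xᵢ) = 7.04.
Posterior ∝ θ^(−4) · θ^(−8) = θ^(−12) on θ ≥ max(4.3, 7.04) = 7.04.
This density is strictly decreasing in θ, so the posterior mode lies at the lower boundary of the support.

θ̂_MAP = 7.04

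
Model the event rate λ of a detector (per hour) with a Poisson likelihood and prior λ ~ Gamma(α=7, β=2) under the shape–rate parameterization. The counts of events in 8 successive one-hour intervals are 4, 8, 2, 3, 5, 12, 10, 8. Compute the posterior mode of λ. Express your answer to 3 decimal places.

Σxᵢ = 4+8+2+3+5+12+10+8 = 52, with n = 8.
Posterior ∝ λ^6e^(−2λ) · λ^52e^(−8λ) = λ^58e^(−10λ), i.e. Gamma(shape=59, rate=10).
The mode of a Gamma(a, b) with a ≥ 1 (shape–rate) is (a−1)/b = 58/10 ≈ 5.800.

λ̂_MAP = 5.800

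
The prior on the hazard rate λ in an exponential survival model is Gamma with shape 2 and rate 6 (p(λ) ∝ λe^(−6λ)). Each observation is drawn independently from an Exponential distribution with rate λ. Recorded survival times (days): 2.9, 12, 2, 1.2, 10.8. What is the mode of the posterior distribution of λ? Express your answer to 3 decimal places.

The Exponential(rate=λ) likelihood is ∝ λ^n e^(−λΣtᵢ). Here n = 5 and Σtᵢ = 2.9 + 12 + 2 + 1.2 + 10.8 = 28.9.
Posterior ∝ λe^(−6λ) · λ^5e^(−28.9λ) = λ^6e^(−34.9λ), i.e. Gamma(7, 34.9).
Mode = (a−1)/b = 6/34.9 ≈ 0.172.

λ̂_MAP = 0.172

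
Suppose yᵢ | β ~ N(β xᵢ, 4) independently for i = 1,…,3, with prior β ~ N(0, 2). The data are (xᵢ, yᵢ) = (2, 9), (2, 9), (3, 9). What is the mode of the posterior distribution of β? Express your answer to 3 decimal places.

β̂_MAP = 3.316

log p(β | y) = −Σ(yᵢ − βxᵢ)²/(2·4) − β²/(2·2) + const.
Setting the derivative to zero: Σxᵢ(yᵢ − βxᵢ)/4 − β/2 = 0, so β = Σxᵢyᵢ / (Σxᵢ² + σ²/τ²).
Σxᵢyᵢ = 2·9 + 2·9 + 3·9 = 63; Σxᵢ² = 17; σ²/τ² = 2.
β̂_MAP = 63 / (17 + 2) = 63/19 ≈ 3.316.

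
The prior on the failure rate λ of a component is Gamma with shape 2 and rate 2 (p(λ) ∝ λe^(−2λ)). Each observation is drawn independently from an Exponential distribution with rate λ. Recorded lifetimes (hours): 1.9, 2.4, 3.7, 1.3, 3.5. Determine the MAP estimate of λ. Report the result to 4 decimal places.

The Exponential(rate=λ) likelihood is ∝ λ^n e^(−λΣtᵢ). Here n = 5 and Σtᵢ = 1.9 + 2.4 + 3.7 + 1.3 + 3.5 = 12.8.
Posterior ∝ λe^(−2λ) · λ^5e^(−12.8λ) = λ^6e^(−14.8λ), i.e. Gamma(7, 14.8).
Mode = (a−1)/b = 6/14.8 ≈ 0.4054.

λ̂_MAP = 0.4054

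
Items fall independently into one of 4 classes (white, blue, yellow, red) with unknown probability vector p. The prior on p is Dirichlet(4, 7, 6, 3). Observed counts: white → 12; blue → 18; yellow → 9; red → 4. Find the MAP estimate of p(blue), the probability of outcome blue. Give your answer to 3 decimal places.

The posterior is Dirichlet(αᵢ + nᵢ) = Dirichlet(16, 25, 15, 7).
For a Dirichlet(a₁,…,a_K) with all aᵢ > 1, the mode has j-th component (aⱼ − 1)/(Σaᵢ − K).
Here Σaᵢ = 63 and K = 4, so p(blue) = (25 − 1)/(63 − 4) = 24/59 ≈ 0.407.

MAP estimate of p(blue) = 0.407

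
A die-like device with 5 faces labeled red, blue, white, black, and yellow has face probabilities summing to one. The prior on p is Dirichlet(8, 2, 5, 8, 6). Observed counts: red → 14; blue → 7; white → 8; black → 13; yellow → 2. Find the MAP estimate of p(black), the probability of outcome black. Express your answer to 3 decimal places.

MAP estimate of p(black) = 0.294

The posterior is Dirichlet(αᵢ + nᵢ) = Dirichlet(22, 9, 13, 21, 8).
For a Dirichlet(a₁,…,a_K) with all aᵢ > 1, the mode has j-th component (aⱼ − 1)/(Σaᵢ − K).
Here Σaᵢ = 73 and K = 5, so p(black) = (21 − 1)/(73 − 5) = 20/68 ≈ 0.294.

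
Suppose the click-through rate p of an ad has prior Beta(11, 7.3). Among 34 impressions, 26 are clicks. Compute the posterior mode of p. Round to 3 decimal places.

p̂_MAP = 0.716

Prior: Beta(11, 7.3).
Data: 26 successes in 34 trials. The binomial likelihood contributes p^26(1−p)^8, so the posterior is Beta(11+26, 7.3+8) = Beta(37, 15.3).
For Beta(a, b) with a, b > 1 the mode is (a−1)/(a+b−2) = 36/50.3 ≈ 0.716.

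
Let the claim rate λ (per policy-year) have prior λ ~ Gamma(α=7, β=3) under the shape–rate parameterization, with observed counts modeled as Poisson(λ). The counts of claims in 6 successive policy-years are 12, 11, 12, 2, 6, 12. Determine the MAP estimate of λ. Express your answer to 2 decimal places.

λ̂_MAP = 6.78

Σxᵢ = 12+11+12+2+6+12 = 55, with n = 6.
Posterior ∝ λ^6e^(−3λ) · λ^55e^(−6λ) = λ^61e^(−9λ), i.e. Gamma(shape=62, rate=9).
The mode of a Gamma(a, b) with a ≥ 1 (shape–rate) is (a−1)/b = 61/9 ≈ 6.78.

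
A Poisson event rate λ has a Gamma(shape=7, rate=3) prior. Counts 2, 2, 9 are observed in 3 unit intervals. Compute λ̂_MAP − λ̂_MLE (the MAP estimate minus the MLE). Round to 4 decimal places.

Σxᵢ = 13. Posterior is Gamma(20, 6); MAP = (20−1)/6 = 19/6 ≈ 3.16667.
MLE = x̄ = 13/3 ≈ 4.33333.
Difference = 19/6 − 13/3 = -7/6 ≈ -1.1667.

MAP − MLE = -1.1667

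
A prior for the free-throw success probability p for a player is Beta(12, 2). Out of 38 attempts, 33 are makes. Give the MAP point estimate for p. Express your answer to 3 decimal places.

Prior: Beta(12, 2).
Data: 33 successes in 38 trials. The binomial likelihood contributes p^33(1−p)^5, so the posterior is Beta(12+33, 2+5) = Beta(45, 7).
For Beta(a, b) with a, b > 1 the mode is (a−1)/(a+b−2) = 44/50 ≈ 0.880.

p̂_MAP = 0.880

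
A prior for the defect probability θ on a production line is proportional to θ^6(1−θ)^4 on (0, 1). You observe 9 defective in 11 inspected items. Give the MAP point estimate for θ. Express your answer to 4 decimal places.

θ̂_MAP = 0.7143

The prior density ∝ θ^6(1−θ)^4 is the kernel of Beta(7, 5).
Data: 9 successes in 11 trials. The binomial likelihood contributes θ^9(1−θ)^2, so the posterior is Beta(7+9, 5+2) = Beta(16, 7).
For Beta(a, b) with a, b > 1 the mode is (a−1)/(a+b−2) = 15/21 ≈ 0.7143.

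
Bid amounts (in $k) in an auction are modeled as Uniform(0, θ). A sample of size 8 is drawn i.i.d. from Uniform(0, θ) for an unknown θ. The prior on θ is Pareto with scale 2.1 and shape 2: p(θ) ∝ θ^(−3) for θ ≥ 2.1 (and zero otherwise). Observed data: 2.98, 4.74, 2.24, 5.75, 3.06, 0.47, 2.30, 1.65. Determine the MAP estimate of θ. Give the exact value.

The Uniform(0, θ) likelihood is θ^(−n) for θ ≥ max(xᵢ), zero otherwise. Here max(xᵢ) = 5.75.
Posterior ∝ θ^(−3) · θ^(−8) = θ^(−11) on θ ≥ max(2.1, 5.75) = 5.75.
This density is strictly decreasing in θ, so the posterior mode lies at the lower boundary of the support.

θ̂_MAP = 5.75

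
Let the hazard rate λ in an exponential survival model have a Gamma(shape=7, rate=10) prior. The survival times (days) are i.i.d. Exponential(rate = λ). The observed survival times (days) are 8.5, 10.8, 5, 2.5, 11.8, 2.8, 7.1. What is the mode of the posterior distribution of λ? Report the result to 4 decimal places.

λ̂_MAP = 0.2222

The Exponential(rate=λ) likelihood is ∝ λ^n e^(−λΣtᵢ). Here n = 7 and Σtᵢ = 8.5 + 10.8 + 5 + 2.5 + 11.8 + 2.8 + 7.1 = 48.5.
Posterior ∝ λ^6e^(−10λ) · λ^7e^(−48.5λ) = λ^13e^(−58.5λ), i.e. Gamma(14, 58.5).
Mode = (a−1)/b = 13/58.5 ≈ 0.2222.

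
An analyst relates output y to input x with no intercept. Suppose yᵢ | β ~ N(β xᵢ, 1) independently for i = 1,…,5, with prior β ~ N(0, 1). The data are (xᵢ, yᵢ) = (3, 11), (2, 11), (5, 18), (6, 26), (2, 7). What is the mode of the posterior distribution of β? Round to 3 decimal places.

β̂_MAP = 3.987

log p(β | y) = −Σ(yᵢ − βxᵢ)²/(2·1) − β²/(2·1) + const.
Setting the derivative to zero: Σxᵢ(yᵢ − βxᵢ)/1 − β/1 = 0, so β = Σxᵢyᵢ / (Σxᵢ² + σ²/τ²).
Σxᵢyᵢ = 3·11 + 2·11 + 5·18 + 6·26 + 2·7 = 315; Σxᵢ² = 78; σ²/τ² = 1.
β̂_MAP = 315 / (78 + 1) = 315/79 ≈ 3.987.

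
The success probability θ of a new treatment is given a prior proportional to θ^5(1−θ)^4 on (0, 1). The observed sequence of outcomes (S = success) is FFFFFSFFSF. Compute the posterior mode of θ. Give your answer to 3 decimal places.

θ̂_MAP = 0.368

The prior density ∝ θ^5(1−θ)^4 is the kernel of Beta(6, 5).
Data: 2 successes in 10 trials (from the sequence). The binomial likelihood contributes θ^2(1−θ)^8, so the posterior is Beta(6+2, 5+8) = Beta(8, 13).
For Beta(a, b) with a, b > 1 the mode is (a−1)/(a+b−2) = 7/19 ≈ 0.368.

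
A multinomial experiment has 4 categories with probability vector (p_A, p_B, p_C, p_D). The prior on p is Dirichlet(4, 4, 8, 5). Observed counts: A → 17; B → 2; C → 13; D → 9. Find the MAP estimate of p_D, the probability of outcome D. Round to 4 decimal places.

The posterior is Dirichlet(αᵢ + nᵢ) = Dirichlet(21, 6, 21, 14).
For a Dirichlet(a₁,…,a_K) with all aᵢ > 1, the mode has j-th component (aⱼ − 1)/(Σaᵢ − K).
Here Σaᵢ = 62 and K = 4, so p_D = (14 − 1)/(62 − 4) = 13/58 ≈ 0.2241.

MAP estimate of p_D = 0.2241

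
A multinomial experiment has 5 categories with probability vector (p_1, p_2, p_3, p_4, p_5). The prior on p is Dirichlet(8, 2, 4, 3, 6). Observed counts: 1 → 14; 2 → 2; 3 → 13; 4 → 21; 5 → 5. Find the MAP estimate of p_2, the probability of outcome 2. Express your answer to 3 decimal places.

MAP estimate: 0.041

The posterior is Dirichlet(αᵢ + nᵢ) = Dirichlet(22, 4, 17, 24, 11).
For a Dirichlet(a₁,…,a_K) with all aᵢ > 1, the mode has j-th component (aⱼ − 1)/(Σaᵢ − K).
Here Σaᵢ = 78 and K = 5, so p_2 = (4 − 1)/(78 − 5) = 3/73 ≈ 0.041.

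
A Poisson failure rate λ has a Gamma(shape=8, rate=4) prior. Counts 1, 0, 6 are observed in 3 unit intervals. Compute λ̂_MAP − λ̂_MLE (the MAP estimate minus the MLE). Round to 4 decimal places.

Σxᵢ = 7. Posterior is Gamma(15, 7); MAP = (15−1)/7 = 14/7 ≈ 2.00000.
MLE = x̄ = 7/3 ≈ 2.33333.
Difference = 14/7 − 7/3 = -1/3 ≈ -0.3333.

MAP − MLE = -0.3333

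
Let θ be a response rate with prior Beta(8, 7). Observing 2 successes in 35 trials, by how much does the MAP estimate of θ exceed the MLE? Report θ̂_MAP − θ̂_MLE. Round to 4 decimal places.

MAP − MLE = 0.1304

Posterior is Beta(10, 40); MAP = (10−1)/(50−2) = 9/48 ≈ 0.18750.
MLE ignores the prior: θ̂_MLE = k/n = 2/35 ≈ 0.05714.
Difference = 9/48 − 2/35 = 73/560 ≈ 0.1304.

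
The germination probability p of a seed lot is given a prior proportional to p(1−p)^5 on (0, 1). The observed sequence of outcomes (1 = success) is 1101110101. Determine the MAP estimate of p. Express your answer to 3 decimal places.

The prior density ∝ p(1−p)^5 is the kernel of Beta(2, 6).
Data: 7 successes in 10 trials (from the sequence). The binomial likelihood contributes p^7(1−p)^3, so the posterior is Beta(2+7, 6+3) = Beta(9, 9).
For Beta(a, b) with a, b > 1 the mode is (a−1)/(a+b−2) = 8/16 ≈ 0.500.

p̂_MAP = 0.500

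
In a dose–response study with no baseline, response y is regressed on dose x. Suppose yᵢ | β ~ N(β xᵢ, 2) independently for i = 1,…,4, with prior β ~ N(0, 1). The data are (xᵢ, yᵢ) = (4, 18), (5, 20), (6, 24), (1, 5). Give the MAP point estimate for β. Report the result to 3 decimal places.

β̂_MAP = 4.013

log p(β | y) = −Σ(yᵢ − βxᵢ)²/(2·2) − β²/(2·1) + const.
Setting the derivative to zero: Σxᵢ(yᵢ − βxᵢ)/2 − β/1 = 0, so β = Σxᵢyᵢ / (Σxᵢ² + σ²/τ²).
Σxᵢyᵢ = 4·18 + 5·20 + 6·24 + 1·5 = 321; Σxᵢ² = 78; σ²/τ² = 2.
β̂_MAP = 321 / (78 + 2) = 321/80 ≈ 4.013.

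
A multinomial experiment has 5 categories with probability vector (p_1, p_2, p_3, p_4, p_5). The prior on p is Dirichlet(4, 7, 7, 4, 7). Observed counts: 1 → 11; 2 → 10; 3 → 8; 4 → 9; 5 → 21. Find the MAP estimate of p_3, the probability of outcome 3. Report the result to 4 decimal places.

MAP estimate: 0.1687

The posterior is Dirichlet(αᵢ + nᵢ) = Dirichlet(15, 17, 15, 13, 28).
For a Dirichlet(a₁,…,a_K) with all aᵢ > 1, the mode has j-th component (aⱼ − 1)/(Σaᵢ − K).
Here Σaᵢ = 88 and K = 5, so p_3 = (15 − 1)/(88 − 5) = 14/83 ≈ 0.1687.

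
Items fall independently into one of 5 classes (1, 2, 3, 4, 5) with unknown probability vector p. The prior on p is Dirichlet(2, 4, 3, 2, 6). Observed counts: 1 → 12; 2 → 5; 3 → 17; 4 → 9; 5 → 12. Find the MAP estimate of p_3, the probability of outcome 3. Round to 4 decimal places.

The posterior is Dirichlet(αᵢ + nᵢ) = Dirichlet(14, 9, 20, 11, 18).
For a Dirichlet(a₁,…,a_K) with all aᵢ > 1, the mode has j-th component (aⱼ − 1)/(Σaᵢ − K).
Here Σaᵢ = 72 and K = 5, so p_3 = (20 − 1)/(72 − 5) = 19/67 ≈ 0.2836.

MAP estimate: 0.2836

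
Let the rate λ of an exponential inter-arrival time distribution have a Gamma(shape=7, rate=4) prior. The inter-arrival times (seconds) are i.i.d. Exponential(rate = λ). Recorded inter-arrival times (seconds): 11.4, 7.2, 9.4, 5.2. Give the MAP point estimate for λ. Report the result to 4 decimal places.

λ̂_MAP = 0.2688

The Exponential(rate=λ) likelihood is ∝ λ^n e^(−λΣtᵢ). Here n = 4 and Σtᵢ = 11.4 + 7.2 + 9.4 + 5.2 = 33.2.
Posterior ∝ λ^6e^(−4λ) · λ^4e^(−33.2λ) = λ^10e^(−37.2λ), i.e. Gamma(11, 37.2).
Mode = (a−1)/b = 10/37.2 ≈ 0.2688.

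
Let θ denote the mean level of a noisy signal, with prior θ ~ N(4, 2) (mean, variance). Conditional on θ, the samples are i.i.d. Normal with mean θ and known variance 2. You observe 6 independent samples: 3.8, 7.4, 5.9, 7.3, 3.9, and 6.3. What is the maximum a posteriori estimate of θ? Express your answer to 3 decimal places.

n = 6; x̄ = (3.8 + 7.4 + 5.9 + 7.3 + 3.9 + 6.3)/6 = 34.6/6 = 173/30 ≈ 5.7667.
For a Normal prior and Normal likelihood with known variance, the posterior is Normal; its mode equals its mean, the precision-weighted average.
Prior precision 1/σ₀² = 1/2 = 0.5; data precision n/σ² = 6/2 = 3.
θ̂ = (0.5·4 + 3·(173/30)) / (0.5 + 3) = 19.3/3.5 = 193/35 ≈ 5.514.

θ̂_MAP = 5.514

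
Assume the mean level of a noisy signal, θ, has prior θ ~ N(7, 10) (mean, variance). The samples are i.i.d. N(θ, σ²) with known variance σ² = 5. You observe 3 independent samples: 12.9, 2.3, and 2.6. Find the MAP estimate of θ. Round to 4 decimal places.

n = 3; x̄ = (12.9 + 2.3 + 2.6)/3 = 17.8/3 = 89/15 ≈ 5.9333.
For a Normal prior and Normal likelihood with known variance, the posterior is Normal; its mode equals its mean, the precision-weighted average.
Prior precision 1/σ₀² = 1/10 = 0.1; data precision n/σ² = 3/5 = 0.6.
θ̂ = (0.1·7 + 0.6·(89/15)) / (0.1 + 0.6) = 4.26/0.7 = 213/35 ≈ 6.0857.

θ̂_MAP = 6.0857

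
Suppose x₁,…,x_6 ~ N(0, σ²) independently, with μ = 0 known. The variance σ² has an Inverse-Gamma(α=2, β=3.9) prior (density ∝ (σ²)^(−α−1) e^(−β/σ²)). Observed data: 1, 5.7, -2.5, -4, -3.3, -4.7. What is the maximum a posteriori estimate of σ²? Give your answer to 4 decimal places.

σ̂²_MAP = 8.0433

Sum of squared deviations about the known mean: SS = (1−0)² + (5.7−0)² + (-2.5−0)² + (-4−0)² + (-3.3−0)² + (-4.7−0)² = 88.72.
The Normal likelihood contributes (σ²)^(−n/2) exp(−SS/(2σ²)), so the posterior is Inverse-Gamma(α + n/2, β + SS/2) = Inverse-Gamma(5, 48.26).
The mode of Inverse-Gamma(a, b) is b/(a+1) = 48.26/6 ≈ 8.0433.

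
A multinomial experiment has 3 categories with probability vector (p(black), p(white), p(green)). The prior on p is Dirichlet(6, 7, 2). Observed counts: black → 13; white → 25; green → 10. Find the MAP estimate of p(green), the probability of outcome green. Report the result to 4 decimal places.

MAP estimate of p(green) = 0.1833

The posterior is Dirichlet(αᵢ + nᵢ) = Dirichlet(19, 32, 12).
For a Dirichlet(a₁,…,a_K) with all aᵢ > 1, the mode has j-th component (aⱼ − 1)/(Σaᵢ − K).
Here Σaᵢ = 63 and K = 3, so p(green) = (12 − 1)/(63 − 3) = 11/60 ≈ 0.1833.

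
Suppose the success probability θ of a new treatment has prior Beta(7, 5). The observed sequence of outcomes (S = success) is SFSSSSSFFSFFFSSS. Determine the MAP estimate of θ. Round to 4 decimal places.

θ̂_MAP = 0.6154

Prior: Beta(7, 5).
Data: 10 successes in 16 trials (from the sequence). The binomial likelihood contributes θ^10(1−θ)^6, so the posterior is Beta(7+10, 5+6) = Beta(17, 11).
For Beta(a, b) with a, b > 1 the mode is (a−1)/(a+b−2) = 16/26 ≈ 0.6154.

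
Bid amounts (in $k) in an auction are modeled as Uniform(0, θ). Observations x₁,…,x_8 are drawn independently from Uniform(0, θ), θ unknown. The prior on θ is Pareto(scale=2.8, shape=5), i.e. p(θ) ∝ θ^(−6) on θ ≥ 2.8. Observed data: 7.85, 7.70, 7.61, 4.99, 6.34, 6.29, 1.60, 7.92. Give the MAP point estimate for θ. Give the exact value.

θ̂_MAP = 7.92

The Uniform(0, θ) likelihood is θ^(−n) for θ ≥ max(xᵢ), zero otherwise. Here max(xᵢ) = 7.92.
Posterior ∝ θ^(−6) · θ^(−8) = θ^(−14) on θ ≥ max(2.8, 7.92) = 7.92.
This density is strictly decreasing in θ, so the posterior mode lies at the lower boundary of the support.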